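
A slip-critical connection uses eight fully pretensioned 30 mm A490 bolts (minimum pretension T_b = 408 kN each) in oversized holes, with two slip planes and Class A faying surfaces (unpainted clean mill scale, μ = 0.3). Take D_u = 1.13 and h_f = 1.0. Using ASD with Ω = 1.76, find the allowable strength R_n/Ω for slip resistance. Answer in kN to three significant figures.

1260 kN

R_n = μ · D_u · h_f · T_b · n_s · n_b = 0.3 × 1.13 × 1.0 × 408 × 2 × 8 = 2213 kN.
Allowable strength R_n/Ω = 2213 / 1.76 = 1260 kN.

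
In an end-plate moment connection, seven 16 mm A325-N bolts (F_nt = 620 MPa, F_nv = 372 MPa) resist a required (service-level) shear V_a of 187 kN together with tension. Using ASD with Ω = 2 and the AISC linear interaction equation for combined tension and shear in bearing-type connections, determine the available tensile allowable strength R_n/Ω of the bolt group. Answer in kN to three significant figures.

256 kN

A_b = π·16²/4 = 201.1 mm²; f_rv = 187 × 1000 / (7 × 201.1) = 132.9 MPa.
F'_nt = 1.3 F_nt − (Ω F_nt / F_nv) f_rv = 1.3·620 − (2·620/372)·132.9 = 363.1 MPa, capped at F_nt → F'_nt = 363.1 MPa.
R_n = F'_nt · A_b · n = 363.1 × 201.1 × 7 / 1000 = 511.1 kN.
Allowable strength R_n/Ω = 511.1 / 2 = 256 kN.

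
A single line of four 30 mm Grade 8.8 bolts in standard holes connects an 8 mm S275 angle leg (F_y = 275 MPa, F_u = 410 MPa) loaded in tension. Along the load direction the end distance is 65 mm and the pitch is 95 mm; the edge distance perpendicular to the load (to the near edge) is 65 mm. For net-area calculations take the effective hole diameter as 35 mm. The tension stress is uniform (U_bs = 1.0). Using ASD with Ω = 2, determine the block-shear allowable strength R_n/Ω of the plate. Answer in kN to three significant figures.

302 kN

Shear plane L_v = 65 + 3·95 = 350 mm; A_gv = 350 × 8 = 2800 mm².
A_nv = (350 − 3.5·35) × 8 = 1820 mm².
A_nt = (65 − 0.5·35) × 8 = 380 mm².
0.6 F_u A_nv = 447.7 kN; 0.6 F_y A_gv = 462 kN → shear rupture governs the shear term.
R_n = 447.7 + 1.0 × 410 × 380 / 1000 = 603.5 kN.
Allowable strength R_n/Ω = 603.5 / 2 = 302 kN.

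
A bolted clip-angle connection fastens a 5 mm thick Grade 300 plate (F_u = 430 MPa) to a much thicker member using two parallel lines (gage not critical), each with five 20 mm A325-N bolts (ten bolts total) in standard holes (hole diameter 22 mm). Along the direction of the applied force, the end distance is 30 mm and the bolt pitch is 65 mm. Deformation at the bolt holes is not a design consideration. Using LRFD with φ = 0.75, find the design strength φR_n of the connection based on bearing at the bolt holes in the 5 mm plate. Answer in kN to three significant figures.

Per bolt r_n = 1.5 l_c t F_u ≤ 3.0 d t F_u; upper limit = 3.0 × 20 × 5 × 430 / 1000 = 129 kN.
Edge bolt: l_c = 30 − 22/2 = 19 mm → 1.5 × 19 × 5 × 430 / 1000 = 61.27 → r_n = 61.27 kN.
Interior bolts: l_c = 65 − 22 = 43 mm → 1.5 × 43 × 5 × 430 / 1000 = 138.7 → r_n = 129 kN.
R_n = 2 × 61.27 + 8 × 129 = 1155 kN.
Design strength φR_n = 0.75 × 1155 = 866 kN.

866 kN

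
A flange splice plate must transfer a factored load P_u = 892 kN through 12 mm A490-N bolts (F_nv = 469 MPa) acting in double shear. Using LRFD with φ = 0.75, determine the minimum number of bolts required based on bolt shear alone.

A_b = π·12²/4 = 113.1 mm².
Per-bolt design strength φR_n = 0.75 × 469 × 113.1 × 2 / 1000 = 79.56 kN.
n ≥ 892 / 79.56 = 11.21 → use 12 bolts.

12 bolts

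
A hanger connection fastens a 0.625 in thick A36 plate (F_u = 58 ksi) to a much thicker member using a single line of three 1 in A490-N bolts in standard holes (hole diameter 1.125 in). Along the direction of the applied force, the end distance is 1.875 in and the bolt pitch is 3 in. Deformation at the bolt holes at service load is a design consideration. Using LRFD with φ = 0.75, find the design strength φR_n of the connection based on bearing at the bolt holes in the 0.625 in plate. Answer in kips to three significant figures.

Per bolt r_n = 1.2 l_c t F_u ≤ 2.4 d t F_u; upper limit = 2.4 × 1 × 0.625 × 58 = 87 kips.
Edge bolt: l_c = 1.875 − 1.125/2 = 1.312 in → 1.2 × 1.312 × 0.625 × 58 = 57.09 → r_n = 57.09 kips.
Interior bolts: l_c = 3 − 1.125 = 1.875 in → 1.2 × 1.875 × 0.625 × 58 = 81.56 → r_n = 81.56 kips.
R_n = 1 × 57.09 + 2 × 81.56 = 220.2 kips.
Design strength φR_n = 0.75 × 220.2 = 165 kips.

165 kips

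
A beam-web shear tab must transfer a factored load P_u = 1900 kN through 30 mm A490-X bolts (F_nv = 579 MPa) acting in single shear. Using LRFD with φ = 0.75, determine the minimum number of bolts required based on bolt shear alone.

A_b = π·30²/4 = 706.9 mm².
Per-bolt design strength φR_n = 0.75 × 579 × 706.9 × 1 / 1000 = 307 kN.
n ≥ 1900 / 307 = 6.19 → use 7 bolts.

7 bolts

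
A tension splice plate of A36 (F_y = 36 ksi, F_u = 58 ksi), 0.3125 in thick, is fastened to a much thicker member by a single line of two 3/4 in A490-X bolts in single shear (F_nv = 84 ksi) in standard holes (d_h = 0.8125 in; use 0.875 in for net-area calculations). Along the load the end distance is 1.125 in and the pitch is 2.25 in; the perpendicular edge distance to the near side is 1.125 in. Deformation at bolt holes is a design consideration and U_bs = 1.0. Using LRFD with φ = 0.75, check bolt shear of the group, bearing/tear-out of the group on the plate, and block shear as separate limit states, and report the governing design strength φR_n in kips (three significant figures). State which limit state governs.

26.2 kips (block shear governs)

Bolt shear: A_b = π·0.75²/4 = 0.4418 in²; R_n = 84 × 0.4418 × 2 × 1 = 74.22 kips → 0.75 × 74.22 = 55.7 kips.
Bearing: edge l_c = 0.7188, r_n = 15.63 kips; interior l_c = 1.438, r_n = 31.27 kips; R_n = 15.63 + 1·31.27 = 46.9 kips → 35.2 kips.
Block shear: A_gv = 1.055, A_nv = 0.6445, A_nt = 0.2148 in²; R_n = min(0.6F_uA_nv, 0.6F_yA_gv) + U_bs·F_u·A_nt = 34.89 kips → 26.2 kips.
Block shear governs: 26.2 kips.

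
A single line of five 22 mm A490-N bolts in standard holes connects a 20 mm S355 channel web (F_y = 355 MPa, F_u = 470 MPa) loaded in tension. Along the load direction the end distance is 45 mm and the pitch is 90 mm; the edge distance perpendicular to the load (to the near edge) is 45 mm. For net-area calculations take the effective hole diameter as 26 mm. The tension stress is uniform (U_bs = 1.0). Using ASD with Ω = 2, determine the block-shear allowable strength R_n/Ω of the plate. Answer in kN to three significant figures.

Shear plane L_v = 45 + 4·90 = 405 mm; A_gv = 405 × 20 = 8100 mm².
A_nv = (405 − 4.5·26) × 20 = 5760 mm².
A_nt = (45 − 0.5·26) × 20 = 640 mm².
0.6 F_u A_nv = 1624 kN; 0.6 F_y A_gv = 1725 kN → shear rupture governs the shear term.
R_n = 1624 + 1.0 × 470 × 640 / 1000 = 1925 kN.
Allowable strength R_n/Ω = 1925 / 2 = 963 kN.

963 kN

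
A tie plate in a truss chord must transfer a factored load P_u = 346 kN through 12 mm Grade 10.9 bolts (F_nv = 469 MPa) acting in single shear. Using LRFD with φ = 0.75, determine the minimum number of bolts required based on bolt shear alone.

A_b = π·12²/4 = 113.1 mm².
Per-bolt design strength φR_n = 0.75 × 469 × 113.1 × 1 / 1000 = 39.78 kN.
n ≥ 346 / 39.78 = 8.697 → use 9 bolts.

9 bolts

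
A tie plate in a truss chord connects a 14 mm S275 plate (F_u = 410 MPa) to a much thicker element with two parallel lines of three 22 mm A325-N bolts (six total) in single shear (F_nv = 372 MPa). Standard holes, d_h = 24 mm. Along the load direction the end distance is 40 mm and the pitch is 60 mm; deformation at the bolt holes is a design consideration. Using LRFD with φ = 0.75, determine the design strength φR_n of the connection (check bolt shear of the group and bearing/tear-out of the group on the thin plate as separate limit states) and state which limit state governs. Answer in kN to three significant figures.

Bolt shear: A_b = π·22²/4 = 380.1 mm²; R_n = 372 × 380.1 × 6 × 1 / 1000 = 848.5 kN → 0.75 × 848.5 = 636 kN.
Bearing (1.2 l_c t F_u ≤ 2.4 d t F_u): upper limit = 2.4·22·14·410 / 1000 = 303.1 kN.
  Edge l_c = 40 − 24/2 = 28 → r_n = 192.9 kN; interior l_c = 60 − 24 = 36 → r_n = 248 kN.
  R_n,bearing = 2·192.9 + 4·248 = 1378 kN → 0.75 × 1378 = 1030 kN.
Bolt shear governs: 636 kN.

636 kN (bolt shear governs)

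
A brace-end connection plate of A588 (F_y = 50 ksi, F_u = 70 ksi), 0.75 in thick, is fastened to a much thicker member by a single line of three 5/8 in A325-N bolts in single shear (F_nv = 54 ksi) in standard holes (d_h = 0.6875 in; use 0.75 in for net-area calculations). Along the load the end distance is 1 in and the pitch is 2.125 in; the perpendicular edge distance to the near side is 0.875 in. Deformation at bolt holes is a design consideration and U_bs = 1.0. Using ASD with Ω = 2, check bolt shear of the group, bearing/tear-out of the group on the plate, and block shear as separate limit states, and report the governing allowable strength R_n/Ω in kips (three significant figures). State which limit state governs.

Bolt shear: A_b = π·0.625²/4 = 0.3068 in²; R_n = 54 × 0.3068 × 3 × 1 = 49.7 kips → 49.7 / 2 = 24.9 kips.
Bearing: edge l_c = 0.6562, r_n = 41.34 kips; interior l_c = 1.438, r_n = 78.75 kips; R_n = 41.34 + 2·78.75 = 198.8 kips → 99.4 kips.
Block shear: A_gv = 3.938, A_nv = 2.531, A_nt = 0.375 in²; R_n = min(0.6F_uA_nv, 0.6F_yA_gv) + U_bs·F_u·A_nt = 132.6 kips → 66.3 kips.
Bolt shear governs: 24.9 kips.

24.9 kips (bolt shear governs)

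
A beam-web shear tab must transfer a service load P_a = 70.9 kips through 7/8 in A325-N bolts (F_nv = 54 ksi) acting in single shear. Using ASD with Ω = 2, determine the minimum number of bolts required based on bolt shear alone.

5 bolts

A_b = π·0.875²/4 = 0.6013 in².
Per-bolt allowable strength R_n/Ω = 54 × 0.6013 × 1 / 2 = 16.24 kips.
n ≥ 70.9 / 16.24 = 4.367 → use 5 bolts.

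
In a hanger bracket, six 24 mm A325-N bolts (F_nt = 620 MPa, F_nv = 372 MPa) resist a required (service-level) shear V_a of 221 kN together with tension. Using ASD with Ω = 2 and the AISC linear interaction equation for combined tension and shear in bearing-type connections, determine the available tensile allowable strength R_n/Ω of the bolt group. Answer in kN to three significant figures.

726 kN

A_b = π·24²/4 = 452.4 mm²; f_rv = 221 × 1000 / (6 × 452.4) = 81.42 MPa.
F'_nt = 1.3 F_nt − (Ω F_nt / F_nv) f_rv = 1.3·620 − (2·620/372)·81.42 = 534.6 MPa, capped at F_nt → F'_nt = 534.6 MPa.
R_n = F'_nt · A_b · n = 534.6 × 452.4 × 6 / 1000 = 1451 kN.
Allowable strength R_n/Ω = 1451 / 2 = 726 kN.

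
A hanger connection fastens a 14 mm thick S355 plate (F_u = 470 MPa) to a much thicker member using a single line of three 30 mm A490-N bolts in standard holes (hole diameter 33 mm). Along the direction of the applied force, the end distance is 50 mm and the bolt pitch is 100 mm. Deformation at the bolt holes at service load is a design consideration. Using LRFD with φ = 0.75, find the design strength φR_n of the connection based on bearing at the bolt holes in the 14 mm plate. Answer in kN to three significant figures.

Per bolt r_n = 1.2 l_c t F_u ≤ 2.4 d t F_u; upper limit = 2.4 × 30 × 14 × 470 / 1000 = 473.8 kN.
Edge bolt: l_c = 50 − 33/2 = 33.5 mm → 1.2 × 33.5 × 14 × 470 / 1000 = 264.5 → r_n = 264.5 kN.
Interior bolts: l_c = 100 − 33 = 67 mm → 1.2 × 67 × 14 × 470 / 1000 = 529 → r_n = 473.8 kN.
R_n = 1 × 264.5 + 2 × 473.8 = 1212 kN.
Design strength φR_n = 0.75 × 1212 = 909 kN.

909 kN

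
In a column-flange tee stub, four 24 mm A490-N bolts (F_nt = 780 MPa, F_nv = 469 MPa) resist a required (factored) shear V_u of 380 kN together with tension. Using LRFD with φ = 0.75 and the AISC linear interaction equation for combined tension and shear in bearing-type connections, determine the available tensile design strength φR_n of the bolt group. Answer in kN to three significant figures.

744 kN

A_b = π·24²/4 = 452.4 mm²; f_rv = 380 × 1000 / (4 × 452.4) = 210 MPa.
F'_nt = 1.3 F_nt − (F_nt / φF_nv) f_rv = 1.3·780 − (780/(0.75·469))·210 = 548.3 MPa, capped at F_nt → F'_nt = 548.3 MPa.
R_n = F'_nt · A_b · n = 548.3 × 452.4 × 4 / 1000 = 992.2 kN.
Design strength φR_n = 0.75 × 992.2 = 744 kN.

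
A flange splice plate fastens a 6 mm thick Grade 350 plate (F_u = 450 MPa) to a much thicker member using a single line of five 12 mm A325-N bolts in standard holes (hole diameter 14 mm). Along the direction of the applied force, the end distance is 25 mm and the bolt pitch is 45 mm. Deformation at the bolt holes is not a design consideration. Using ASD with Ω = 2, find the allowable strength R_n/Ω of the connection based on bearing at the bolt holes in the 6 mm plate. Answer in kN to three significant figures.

231 kN

Per bolt r_n = 1.5 l_c t F_u ≤ 3.0 d t F_u; upper limit = 3.0 × 12 × 6 × 450 / 1000 = 97.2 kN.
Edge bolt: l_c = 25 − 14/2 = 18 mm → 1.5 × 18 × 6 × 450 / 1000 = 72.9 → r_n = 72.9 kN.
Interior bolts: l_c = 45 − 14 = 31 mm → 1.5 × 31 × 6 × 450 / 1000 = 125.5 → r_n = 97.2 kN.
R_n = 1 × 72.9 + 4 × 97.2 = 461.7 kN.
Allowable strength R_n/Ω = 461.7 / 2 = 231 kN.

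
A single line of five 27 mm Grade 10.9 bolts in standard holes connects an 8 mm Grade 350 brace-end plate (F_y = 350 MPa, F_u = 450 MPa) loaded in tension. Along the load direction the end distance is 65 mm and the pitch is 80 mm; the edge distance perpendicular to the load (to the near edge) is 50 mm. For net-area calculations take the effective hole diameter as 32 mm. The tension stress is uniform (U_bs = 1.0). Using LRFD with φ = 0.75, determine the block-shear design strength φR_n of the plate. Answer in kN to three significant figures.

482 kN

Shear plane L_v = 65 + 4·80 = 385 mm; A_gv = 385 × 8 = 3080 mm².
A_nv = (385 − 4.5·32) × 8 = 1928 mm².
A_nt = (50 − 0.5·32) × 8 = 272 mm².
0.6 F_u A_nv = 520.6 kN; 0.6 F_y A_gv = 646.8 kN → shear rupture governs the shear term.
R_n = 520.6 + 1.0 × 450 × 272 / 1000 = 643 kN.
Design strength φR_n = 0.75 × 643 = 482 kN.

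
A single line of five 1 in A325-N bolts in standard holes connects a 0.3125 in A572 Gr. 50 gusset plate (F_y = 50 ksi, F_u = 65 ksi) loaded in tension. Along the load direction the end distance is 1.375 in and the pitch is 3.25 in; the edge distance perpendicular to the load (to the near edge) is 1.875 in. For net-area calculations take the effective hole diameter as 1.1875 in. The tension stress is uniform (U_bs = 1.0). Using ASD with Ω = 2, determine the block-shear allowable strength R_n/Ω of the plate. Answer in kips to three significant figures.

68 kips

Shear plane L_v = 1.375 + 4·3.25 = 14.38 in; A_gv = 14.38 × 0.3125 = 4.492 in².
A_nv = (14.38 − 4.5·1.1875) × 0.3125 = 2.822 in².
A_nt = (1.875 − 0.5·1.1875) × 0.3125 = 0.4004 in².
0.6 F_u A_nv = 110.1 kips; 0.6 F_y A_gv = 134.8 kips → shear rupture governs the shear term.
R_n = 110.1 + 1.0 × 65 × 0.4004 = 136.1 kips.
Allowable strength R_n/Ω = 136.1 / 2 = 68 kips.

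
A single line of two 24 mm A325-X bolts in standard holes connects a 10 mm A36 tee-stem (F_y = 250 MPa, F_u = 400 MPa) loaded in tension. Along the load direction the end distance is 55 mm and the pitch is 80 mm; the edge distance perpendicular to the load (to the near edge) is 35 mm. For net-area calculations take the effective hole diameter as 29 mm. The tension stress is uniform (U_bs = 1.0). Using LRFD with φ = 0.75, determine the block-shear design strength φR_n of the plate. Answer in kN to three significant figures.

213 kN

Shear plane L_v = 55 + 1·80 = 135 mm; A_gv = 135 × 10 = 1350 mm².
A_nv = (135 − 1.5·29) × 10 = 915 mm².
A_nt = (35 − 0.5·29) × 10 = 205 mm².
0.6 F_u A_nv = 219.6 kN; 0.6 F_y A_gv = 202.5 kN → shear yielding governs the shear term.
R_n = 202.5 + 1.0 × 400 × 205 / 1000 = 284.5 kN.
Design strength φR_n = 0.75 × 284.5 = 213 kN.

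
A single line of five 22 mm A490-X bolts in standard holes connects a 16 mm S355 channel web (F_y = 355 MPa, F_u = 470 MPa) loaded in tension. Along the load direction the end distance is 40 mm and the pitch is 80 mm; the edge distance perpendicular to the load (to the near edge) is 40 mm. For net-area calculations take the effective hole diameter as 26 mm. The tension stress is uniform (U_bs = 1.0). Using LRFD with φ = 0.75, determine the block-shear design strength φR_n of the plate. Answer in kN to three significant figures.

975 kN

Shear plane L_v = 40 + 4·80 = 360 mm; A_gv = 360 × 16 = 5760 mm².
A_nv = (360 − 4.5·26) × 16 = 3888 mm².
A_nt = (40 − 0.5·26) × 16 = 432 mm².
0.6 F_u A_nv = 1096 kN; 0.6 F_y A_gv = 1227 kN → shear rupture governs the shear term.
R_n = 1096 + 1.0 × 470 × 432 / 1000 = 1299 kN.
Design strength φR_n = 0.75 × 1299 = 975 kN.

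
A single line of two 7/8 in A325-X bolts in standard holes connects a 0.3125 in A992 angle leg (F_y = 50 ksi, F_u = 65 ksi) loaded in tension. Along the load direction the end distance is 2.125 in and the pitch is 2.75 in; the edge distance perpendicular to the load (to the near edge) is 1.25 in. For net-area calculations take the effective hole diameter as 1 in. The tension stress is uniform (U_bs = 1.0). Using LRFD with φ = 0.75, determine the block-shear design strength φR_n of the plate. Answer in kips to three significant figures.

42.3 kips

Shear plane L_v = 2.125 + 1·2.75 = 4.875 in; A_gv = 4.875 × 0.3125 = 1.523 in².
A_nv = (4.875 − 1.5·1) × 0.3125 = 1.055 in².
A_nt = (1.25 − 0.5·1) × 0.3125 = 0.2344 in².
0.6 F_u A_nv = 41.13 kips; 0.6 F_y A_gv = 45.7 kips → shear rupture governs the shear term.
R_n = 41.13 + 1.0 × 65 × 0.2344 = 56.37 kips.
Design strength φR_n = 0.75 × 56.37 = 42.3 kips.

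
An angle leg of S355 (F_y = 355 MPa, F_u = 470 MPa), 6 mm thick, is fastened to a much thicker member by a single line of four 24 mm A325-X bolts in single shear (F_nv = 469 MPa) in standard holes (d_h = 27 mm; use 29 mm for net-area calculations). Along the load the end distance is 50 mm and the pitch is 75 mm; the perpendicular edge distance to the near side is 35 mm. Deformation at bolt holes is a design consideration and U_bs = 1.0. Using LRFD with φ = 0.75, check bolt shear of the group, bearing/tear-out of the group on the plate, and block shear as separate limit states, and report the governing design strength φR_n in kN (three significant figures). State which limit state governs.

Bolt shear: A_b = π·24²/4 = 452.4 mm²; R_n = 469 × 452.4 × 4 × 1 / 1000 = 848.7 kN → 0.75 × 848.7 = 637 kN.
Bearing: edge l_c = 36.5, r_n = 123.5 kN; interior l_c = 48, r_n = 162.4 kN; R_n = 123.5 + 3·162.4 = 610.8 kN → 458 kN.
Block shear: A_gv = 1650, A_nv = 1041, A_nt = 123 mm²; R_n = min(0.6F_uA_nv, 0.6F_yA_gv) + U_bs·F_u·A_nt = 351.4 kN → 264 kN.
Block shear governs: 264 kN.

264 kN (block shear governs)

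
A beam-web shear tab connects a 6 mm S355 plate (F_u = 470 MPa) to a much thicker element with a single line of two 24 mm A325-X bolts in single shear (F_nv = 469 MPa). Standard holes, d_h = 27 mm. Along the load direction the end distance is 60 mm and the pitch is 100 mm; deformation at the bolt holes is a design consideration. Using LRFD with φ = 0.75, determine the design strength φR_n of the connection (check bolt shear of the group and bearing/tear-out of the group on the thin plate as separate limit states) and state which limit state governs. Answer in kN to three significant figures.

Bolt shear: A_b = π·24²/4 = 452.4 mm²; R_n = 469 × 452.4 × 2 × 1 / 1000 = 424.3 kN → 0.75 × 424.3 = 318 kN.
Bearing (1.2 l_c t F_u ≤ 2.4 d t F_u): upper limit = 2.4·24·6·470 / 1000 = 162.4 kN.
  Edge l_c = 60 − 27/2 = 46.5 → r_n = 157.4 kN; interior l_c = 100 − 27 = 73 → r_n = 162.4 kN.
  R_n,bearing = 1·157.4 + 1·162.4 = 319.8 kN → 0.75 × 319.8 = 240 kN.
Bearing governs: 240 kN.

240 kN (bearing governs)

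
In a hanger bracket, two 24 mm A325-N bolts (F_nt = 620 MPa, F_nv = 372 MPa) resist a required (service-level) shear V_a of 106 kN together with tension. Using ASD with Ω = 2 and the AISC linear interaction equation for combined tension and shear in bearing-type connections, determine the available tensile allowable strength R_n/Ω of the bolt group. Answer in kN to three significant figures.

A_b = π·24²/4 = 452.4 mm²; f_rv = 106 × 1000 / (2 × 452.4) = 117.2 MPa.
F'_nt = 1.3 F_nt − (Ω F_nt / F_nv) f_rv = 1.3·620 − (2·620/372)·117.2 = 415.5 MPa, capped at F_nt → F'_nt = 415.5 MPa.
R_n = F'_nt · A_b · n = 415.5 × 452.4 × 2 / 1000 = 375.9 kN.
Allowable strength R_n/Ω = 375.9 / 2 = 188 kN.

188 kN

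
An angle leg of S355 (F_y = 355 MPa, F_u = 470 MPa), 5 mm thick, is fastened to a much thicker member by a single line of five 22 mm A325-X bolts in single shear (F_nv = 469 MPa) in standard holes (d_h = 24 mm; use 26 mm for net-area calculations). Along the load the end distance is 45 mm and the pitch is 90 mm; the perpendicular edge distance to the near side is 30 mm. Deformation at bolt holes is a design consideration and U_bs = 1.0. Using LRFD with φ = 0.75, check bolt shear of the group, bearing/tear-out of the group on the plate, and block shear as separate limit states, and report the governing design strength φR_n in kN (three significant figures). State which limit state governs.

Bolt shear: A_b = π·22²/4 = 380.1 mm²; R_n = 469 × 380.1 × 5 × 1 / 1000 = 891.4 kN → 0.75 × 891.4 = 669 kN.
Bearing: edge l_c = 33, r_n = 93.06 kN; interior l_c = 66, r_n = 124.1 kN; R_n = 93.06 + 4·124.1 = 589.4 kN → 442 kN.
Block shear: A_gv = 2025, A_nv = 1440, A_nt = 85 mm²; R_n = min(0.6F_uA_nv, 0.6F_yA_gv) + U_bs·F_u·A_nt = 446 kN → 335 kN.
Block shear governs: 335 kN.

335 kN (block shear governs)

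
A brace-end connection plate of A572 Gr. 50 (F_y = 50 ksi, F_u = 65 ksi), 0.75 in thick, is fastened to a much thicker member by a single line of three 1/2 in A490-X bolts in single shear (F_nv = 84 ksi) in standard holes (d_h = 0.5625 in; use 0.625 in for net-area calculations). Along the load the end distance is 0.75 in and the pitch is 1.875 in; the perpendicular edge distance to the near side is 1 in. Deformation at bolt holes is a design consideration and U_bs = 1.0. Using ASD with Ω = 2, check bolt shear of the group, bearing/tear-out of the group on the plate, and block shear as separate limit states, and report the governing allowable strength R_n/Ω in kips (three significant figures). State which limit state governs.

24.7 kips (bolt shear governs)

Bolt shear: A_b = π·0.5²/4 = 0.1963 in²; R_n = 84 × 0.1963 × 3 × 1 = 49.48 kips → 49.48 / 2 = 24.7 kips.
Bearing: edge l_c = 0.4688, r_n = 27.42 kips; interior l_c = 1.312, r_n = 58.5 kips; R_n = 27.42 + 2·58.5 = 144.4 kips → 72.2 kips.
Block shear: A_gv = 3.375, A_nv = 2.203, A_nt = 0.5156 in²; R_n = min(0.6F_uA_nv, 0.6F_yA_gv) + U_bs·F_u·A_nt = 119.4 kips → 59.7 kips.
Bolt shear governs: 24.7 kips.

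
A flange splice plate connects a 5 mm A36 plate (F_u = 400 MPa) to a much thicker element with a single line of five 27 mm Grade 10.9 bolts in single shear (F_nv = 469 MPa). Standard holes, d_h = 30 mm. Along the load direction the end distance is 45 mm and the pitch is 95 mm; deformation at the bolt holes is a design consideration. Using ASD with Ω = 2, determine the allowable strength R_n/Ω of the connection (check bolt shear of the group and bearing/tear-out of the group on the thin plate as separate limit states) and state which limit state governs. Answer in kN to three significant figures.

295 kN (bearing governs)

Bolt shear: A_b = π·27²/4 = 572.6 mm²; R_n = 469 × 572.6 × 5 × 1 / 1000 = 1343 kN → 1343 / 2 = 671 kN.
Bearing (1.2 l_c t F_u ≤ 2.4 d t F_u): upper limit = 2.4·27·5·400 / 1000 = 129.6 kN.
  Edge l_c = 45 − 30/2 = 30 → r_n = 72 kN; interior l_c = 95 − 30 = 65 → r_n = 129.6 kN.
  R_n,bearing = 1·72 + 4·129.6 = 590.4 kN → 590.4 / 2 = 295 kN.
Bearing governs: 295 kN.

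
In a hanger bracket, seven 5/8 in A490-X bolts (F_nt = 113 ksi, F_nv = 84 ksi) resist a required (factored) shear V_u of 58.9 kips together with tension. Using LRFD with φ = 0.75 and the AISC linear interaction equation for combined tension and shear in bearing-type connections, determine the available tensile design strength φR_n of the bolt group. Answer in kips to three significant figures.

A_b = π·0.625²/4 = 0.3068 in²; f_rv = 58.9 / (7 × 0.3068) = 27.43 ksi.
F'_nt = 1.3 F_nt − (F_nt / φF_nv) f_rv = 1.3·113 − (113/(0.75·84))·27.43 = 97.71 ksi, capped at F_nt → F'_nt = 97.71 ksi.
R_n = F'_nt · A_b · n = 97.71 × 0.3068 × 7 = 209.8 kips.
Design strength φR_n = 0.75 × 209.8 = 157 kips.

157 kips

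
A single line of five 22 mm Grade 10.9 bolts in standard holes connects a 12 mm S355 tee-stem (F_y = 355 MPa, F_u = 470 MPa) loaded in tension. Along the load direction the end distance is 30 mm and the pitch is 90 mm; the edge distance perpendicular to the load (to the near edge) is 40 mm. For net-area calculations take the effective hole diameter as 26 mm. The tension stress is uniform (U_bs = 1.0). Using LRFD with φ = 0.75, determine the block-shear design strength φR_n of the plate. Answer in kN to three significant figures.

807 kN

Shear plane L_v = 30 + 4·90 = 390 mm; A_gv = 390 × 12 = 4680 mm².
A_nv = (390 − 4.5·26) × 12 = 3276 mm².
A_nt = (40 − 0.5·26) × 12 = 324 mm².
0.6 F_u A_nv = 923.8 kN; 0.6 F_y A_gv = 996.8 kN → shear rupture governs the shear term.
R_n = 923.8 + 1.0 × 470 × 324 / 1000 = 1076 kN.
Design strength φR_n = 0.75 × 1076 = 807 kN.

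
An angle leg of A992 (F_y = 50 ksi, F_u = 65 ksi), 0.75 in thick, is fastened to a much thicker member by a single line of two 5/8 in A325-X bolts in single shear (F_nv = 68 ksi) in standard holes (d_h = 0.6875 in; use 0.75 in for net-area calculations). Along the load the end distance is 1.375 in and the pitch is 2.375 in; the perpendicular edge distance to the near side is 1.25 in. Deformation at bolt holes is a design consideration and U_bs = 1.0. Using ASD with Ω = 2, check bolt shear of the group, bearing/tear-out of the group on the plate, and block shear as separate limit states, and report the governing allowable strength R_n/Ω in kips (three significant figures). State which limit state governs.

Bolt shear: A_b = π·0.625²/4 = 0.3068 in²; R_n = 68 × 0.3068 × 2 × 1 = 41.72 kips → 41.72 / 2 = 20.9 kips.
Bearing: edge l_c = 1.031, r_n = 60.33 kips; interior l_c = 1.688, r_n = 73.12 kips; R_n = 60.33 + 1·73.12 = 133.5 kips → 66.7 kips.
Block shear: A_gv = 2.812, A_nv = 1.969, A_nt = 0.6562 in²; R_n = min(0.6F_uA_nv, 0.6F_yA_gv) + U_bs·F_u·A_nt = 119.4 kips → 59.7 kips.
Bolt shear governs: 20.9 kips.

20.9 kips (bolt shear governs)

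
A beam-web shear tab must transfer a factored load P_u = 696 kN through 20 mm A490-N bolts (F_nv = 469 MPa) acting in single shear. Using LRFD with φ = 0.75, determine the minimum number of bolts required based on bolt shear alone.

A_b = π·20²/4 = 314.2 mm².
Per-bolt design strength φR_n = 0.75 × 469 × 314.2 × 1 / 1000 = 110.5 kN.
n ≥ 696 / 110.5 = 6.298 → use 7 bolts.

7 bolts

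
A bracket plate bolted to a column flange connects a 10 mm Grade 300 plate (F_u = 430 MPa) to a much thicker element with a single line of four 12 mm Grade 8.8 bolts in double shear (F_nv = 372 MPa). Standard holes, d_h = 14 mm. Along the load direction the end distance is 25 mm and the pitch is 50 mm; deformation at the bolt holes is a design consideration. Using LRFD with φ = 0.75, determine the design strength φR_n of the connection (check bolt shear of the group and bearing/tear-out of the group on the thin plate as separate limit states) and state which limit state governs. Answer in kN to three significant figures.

252 kN (bolt shear governs)

Bolt shear: A_b = π·12²/4 = 113.1 mm²; R_n = 372 × 113.1 × 4 × 2 / 1000 = 336.6 kN → 0.75 × 336.6 = 252 kN.
Bearing (1.2 l_c t F_u ≤ 2.4 d t F_u): upper limit = 2.4·12·10·430 / 1000 = 123.8 kN.
  Edge l_c = 25 − 14/2 = 18 → r_n = 92.88 kN; interior l_c = 50 − 14 = 36 → r_n = 123.8 kN.
  R_n,bearing = 1·92.88 + 3·123.8 = 464.4 kN → 0.75 × 464.4 = 348 kN.
Bolt shear governs: 252 kN.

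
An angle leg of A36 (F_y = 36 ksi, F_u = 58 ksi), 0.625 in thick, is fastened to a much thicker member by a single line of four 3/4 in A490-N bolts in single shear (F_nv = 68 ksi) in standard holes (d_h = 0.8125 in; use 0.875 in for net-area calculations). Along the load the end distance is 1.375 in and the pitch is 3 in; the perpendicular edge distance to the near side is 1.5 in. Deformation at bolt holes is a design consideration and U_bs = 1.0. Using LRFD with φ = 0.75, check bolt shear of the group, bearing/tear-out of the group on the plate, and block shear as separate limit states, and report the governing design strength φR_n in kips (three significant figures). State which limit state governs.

90.1 kips (bolt shear governs)

Bolt shear: A_b = π·0.75²/4 = 0.4418 in²; R_n = 68 × 0.4418 × 4 × 1 = 120.2 kips → 0.75 × 120.2 = 90.1 kips.
Bearing: edge l_c = 0.9688, r_n = 42.14 kips; interior l_c = 2.188, r_n = 65.25 kips; R_n = 42.14 + 3·65.25 = 237.9 kips → 178 kips.
Block shear: A_gv = 6.484, A_nv = 4.57, A_nt = 0.6641 in²; R_n = min(0.6F_uA_nv, 0.6F_yA_gv) + U_bs·F_u·A_nt = 178.6 kips → 134 kips.
Bolt shear governs: 90.1 kips.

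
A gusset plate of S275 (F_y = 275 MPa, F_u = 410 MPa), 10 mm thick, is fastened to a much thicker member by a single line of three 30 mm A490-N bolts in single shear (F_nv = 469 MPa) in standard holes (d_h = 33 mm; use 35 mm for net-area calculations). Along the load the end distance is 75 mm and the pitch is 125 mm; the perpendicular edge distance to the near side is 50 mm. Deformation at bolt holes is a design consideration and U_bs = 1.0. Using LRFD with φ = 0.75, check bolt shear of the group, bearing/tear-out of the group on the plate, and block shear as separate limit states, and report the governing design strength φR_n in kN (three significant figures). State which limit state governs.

502 kN (block shear governs)

Bolt shear: A_b = π·30²/4 = 706.9 mm²; R_n = 469 × 706.9 × 3 × 1 / 1000 = 994.5 kN → 0.75 × 994.5 = 746 kN.
Bearing: edge l_c = 58.5, r_n = 287.8 kN; interior l_c = 92, r_n = 295.2 kN; R_n = 287.8 + 2·295.2 = 878.2 kN → 659 kN.
Block shear: A_gv = 3250, A_nv = 2375, A_nt = 325 mm²; R_n = min(0.6F_uA_nv, 0.6F_yA_gv) + U_bs·F_u·A_nt = 669.5 kN → 502 kN.
Block shear governs: 502 kN.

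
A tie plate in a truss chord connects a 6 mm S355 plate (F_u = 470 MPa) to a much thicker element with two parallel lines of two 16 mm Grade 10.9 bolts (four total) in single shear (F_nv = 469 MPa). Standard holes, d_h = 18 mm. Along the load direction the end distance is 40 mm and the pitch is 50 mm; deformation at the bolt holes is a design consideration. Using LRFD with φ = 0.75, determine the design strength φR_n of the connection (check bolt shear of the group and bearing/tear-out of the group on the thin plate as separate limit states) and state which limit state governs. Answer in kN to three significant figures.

283 kN (bolt shear governs)

Bolt shear: A_b = π·16²/4 = 201.1 mm²; R_n = 469 × 201.1 × 4 × 1 / 1000 = 377.2 kN → 0.75 × 377.2 = 283 kN.
Bearing (1.2 l_c t F_u ≤ 2.4 d t F_u): upper limit = 2.4·16·6·470 / 1000 = 108.3 kN.
  Edge l_c = 40 − 18/2 = 31 → r_n = 104.9 kN; interior l_c = 50 − 18 = 32 → r_n = 108.3 kN.
  R_n,bearing = 2·104.9 + 2·108.3 = 426.4 kN → 0.75 × 426.4 = 320 kN.
Bolt shear governs: 283 kN.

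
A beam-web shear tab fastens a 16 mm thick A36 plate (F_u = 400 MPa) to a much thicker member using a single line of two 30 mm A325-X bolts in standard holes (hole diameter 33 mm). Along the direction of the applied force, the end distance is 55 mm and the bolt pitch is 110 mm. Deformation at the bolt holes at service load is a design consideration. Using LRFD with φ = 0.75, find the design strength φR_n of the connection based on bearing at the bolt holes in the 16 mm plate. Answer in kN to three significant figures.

567 kN

Per bolt r_n = 1.2 l_c t F_u ≤ 2.4 d t F_u; upper limit = 2.4 × 30 × 16 × 400 / 1000 = 460.8 kN.
Edge bolt: l_c = 55 − 33/2 = 38.5 mm → 1.2 × 38.5 × 16 × 400 / 1000 = 295.7 → r_n = 295.7 kN.
Interior bolts: l_c = 110 − 33 = 77 mm → 1.2 × 77 × 16 × 400 / 1000 = 591.4 → r_n = 460.8 kN.
R_n = 1 × 295.7 + 1 × 460.8 = 756.5 kN.
Design strength φR_n = 0.75 × 756.5 = 567 kN.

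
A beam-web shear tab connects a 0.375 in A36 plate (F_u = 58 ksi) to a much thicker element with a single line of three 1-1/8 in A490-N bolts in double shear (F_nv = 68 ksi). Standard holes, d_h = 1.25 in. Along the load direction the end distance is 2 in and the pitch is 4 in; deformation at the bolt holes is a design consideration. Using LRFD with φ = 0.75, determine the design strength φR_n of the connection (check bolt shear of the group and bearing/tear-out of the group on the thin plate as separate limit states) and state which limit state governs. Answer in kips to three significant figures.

115 kips (bearing governs)

Bolt shear: A_b = π·1.125²/4 = 0.994 in²; R_n = 68 × 0.994 × 3 × 2 = 405.6 kips → 0.75 × 405.6 = 304 kips.
Bearing (1.2 l_c t F_u ≤ 2.4 d t F_u): upper limit = 2.4·1.125·0.375·58 = 58.72 kips.
  Edge l_c = 2 − 1.25/2 = 1.375 → r_n = 35.89 kips; interior l_c = 4 − 1.25 = 2.75 → r_n = 58.72 kips.
  R_n,bearing = 1·35.89 + 2·58.72 = 153.3 kips → 0.75 × 153.3 = 115 kips.
Bearing governs: 115 kips.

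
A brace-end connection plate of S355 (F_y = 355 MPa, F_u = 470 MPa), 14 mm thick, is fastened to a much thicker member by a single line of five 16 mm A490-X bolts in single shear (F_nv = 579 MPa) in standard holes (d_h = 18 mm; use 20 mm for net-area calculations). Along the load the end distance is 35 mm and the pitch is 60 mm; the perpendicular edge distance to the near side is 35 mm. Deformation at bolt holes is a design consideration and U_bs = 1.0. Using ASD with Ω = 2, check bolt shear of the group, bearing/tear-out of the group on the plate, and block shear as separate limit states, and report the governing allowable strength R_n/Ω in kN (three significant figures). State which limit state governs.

291 kN (bolt shear governs)

Bolt shear: A_b = π·16²/4 = 201.1 mm²; R_n = 579 × 201.1 × 5 × 1 / 1000 = 582.1 kN → 582.1 / 2 = 291 kN.
Bearing: edge l_c = 26, r_n = 205.3 kN; interior l_c = 42, r_n = 252.7 kN; R_n = 205.3 + 4·252.7 = 1216 kN → 608 kN.
Block shear: A_gv = 3850, A_nv = 2590, A_nt = 350 mm²; R_n = min(0.6F_uA_nv, 0.6F_yA_gv) + U_bs·F_u·A_nt = 894.9 kN → 447 kN.
Bolt shear governs: 291 kN.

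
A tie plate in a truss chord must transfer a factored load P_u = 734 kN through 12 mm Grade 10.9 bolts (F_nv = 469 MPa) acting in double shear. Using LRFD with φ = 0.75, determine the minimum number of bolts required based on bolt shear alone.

10 bolts

A_b = π·12²/4 = 113.1 mm².
Per-bolt design strength φR_n = 0.75 × 469 × 113.1 × 2 / 1000 = 79.56 kN.
n ≥ 734 / 79.56 = 9.225 → use 10 bolts.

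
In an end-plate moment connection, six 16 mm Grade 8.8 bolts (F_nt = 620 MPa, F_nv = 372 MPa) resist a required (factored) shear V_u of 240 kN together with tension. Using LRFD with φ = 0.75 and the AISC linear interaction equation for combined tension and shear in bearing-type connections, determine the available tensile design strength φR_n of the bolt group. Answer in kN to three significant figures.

329 kN

A_b = π·16²/4 = 201.1 mm²; f_rv = 240 × 1000 / (6 × 201.1) = 198.9 MPa.
F'_nt = 1.3 F_nt − (F_nt / φF_nv) f_rv = 1.3·620 − (620/(0.75·372))·198.9 = 363.9 MPa, capped at F_nt → F'_nt = 363.9 MPa.
R_n = F'_nt · A_b · n = 363.9 × 201.1 × 6 / 1000 = 439 kN.
Design strength φR_n = 0.75 × 439 = 329 kN.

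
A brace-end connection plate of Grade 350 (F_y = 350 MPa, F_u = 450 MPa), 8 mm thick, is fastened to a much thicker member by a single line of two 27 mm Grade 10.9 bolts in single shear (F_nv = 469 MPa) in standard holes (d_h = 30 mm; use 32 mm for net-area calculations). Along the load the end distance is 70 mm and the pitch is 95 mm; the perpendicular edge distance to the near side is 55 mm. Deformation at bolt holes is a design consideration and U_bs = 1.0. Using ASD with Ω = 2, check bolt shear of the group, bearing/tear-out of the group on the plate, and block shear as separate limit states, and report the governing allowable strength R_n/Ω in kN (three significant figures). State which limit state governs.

197 kN (block shear governs)

Bolt shear: A_b = π·27²/4 = 572.6 mm²; R_n = 469 × 572.6 × 2 × 1 / 1000 = 537.1 kN → 537.1 / 2 = 269 kN.
Bearing: edge l_c = 55, r_n = 233.3 kN; interior l_c = 65, r_n = 233.3 kN; R_n = 233.3 + 1·233.3 = 466.6 kN → 233 kN.
Block shear: A_gv = 1320, A_nv = 936, A_nt = 312 mm²; R_n = min(0.6F_uA_nv, 0.6F_yA_gv) + U_bs·F_u·A_nt = 393.1 kN → 197 kN.
Block shear governs: 197 kN.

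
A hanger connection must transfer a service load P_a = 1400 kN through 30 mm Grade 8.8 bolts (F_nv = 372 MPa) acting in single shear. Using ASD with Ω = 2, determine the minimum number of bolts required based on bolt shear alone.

A_b = π·30²/4 = 706.9 mm².
Per-bolt allowable strength R_n/Ω = 372 × 706.9 × 1 / 1000 / 2 = 131.5 kN.
n ≥ 1400 / 131.5 = 10.65 → use 11 bolts.

11 bolts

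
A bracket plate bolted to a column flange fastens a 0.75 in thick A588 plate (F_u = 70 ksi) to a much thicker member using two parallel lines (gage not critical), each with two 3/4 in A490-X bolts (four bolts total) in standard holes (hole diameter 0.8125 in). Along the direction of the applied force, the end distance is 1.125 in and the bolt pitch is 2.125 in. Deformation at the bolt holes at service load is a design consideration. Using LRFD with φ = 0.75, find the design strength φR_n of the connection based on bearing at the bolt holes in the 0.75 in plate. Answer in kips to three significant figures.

Per bolt r_n = 1.2 l_c t F_u ≤ 2.4 d t F_u; upper limit = 2.4 × 0.75 × 0.75 × 70 = 94.5 kips.
Edge bolt: l_c = 1.125 − 0.8125/2 = 0.7188 in → 1.2 × 0.7188 × 0.75 × 70 = 45.28 → r_n = 45.28 kips.
Interior bolts: l_c = 2.125 − 0.8125 = 1.312 in → 1.2 × 1.312 × 0.75 × 70 = 82.69 → r_n = 82.69 kips.
R_n = 2 × 45.28 + 2 × 82.69 = 255.9 kips.
Design strength φR_n = 0.75 × 255.9 = 192 kips.

192 kips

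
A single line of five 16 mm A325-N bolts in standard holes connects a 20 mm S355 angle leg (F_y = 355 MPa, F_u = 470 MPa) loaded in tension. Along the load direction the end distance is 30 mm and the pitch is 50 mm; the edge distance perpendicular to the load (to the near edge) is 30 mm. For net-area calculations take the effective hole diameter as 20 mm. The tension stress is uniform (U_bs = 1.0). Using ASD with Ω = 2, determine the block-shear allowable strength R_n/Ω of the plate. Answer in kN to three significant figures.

Shear plane L_v = 30 + 4·50 = 230 mm; A_gv = 230 × 20 = 4600 mm².
A_nv = (230 − 4.5·20) × 20 = 2800 mm².
A_nt = (30 − 0.5·20) × 20 = 400 mm².
0.6 F_u A_nv = 789.6 kN; 0.6 F_y A_gv = 979.8 kN → shear rupture governs the shear term.
R_n = 789.6 + 1.0 × 470 × 400 / 1000 = 977.6 kN.
Allowable strength R_n/Ω = 977.6 / 2 = 489 kN.

489 kN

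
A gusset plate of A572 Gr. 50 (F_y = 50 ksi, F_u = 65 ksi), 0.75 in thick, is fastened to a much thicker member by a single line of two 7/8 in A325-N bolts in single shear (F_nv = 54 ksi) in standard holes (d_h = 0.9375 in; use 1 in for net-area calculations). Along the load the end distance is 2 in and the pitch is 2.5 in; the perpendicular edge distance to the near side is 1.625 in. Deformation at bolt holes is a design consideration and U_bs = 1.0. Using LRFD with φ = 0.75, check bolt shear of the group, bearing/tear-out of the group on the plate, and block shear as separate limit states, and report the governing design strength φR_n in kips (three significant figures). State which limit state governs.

48.7 kips (bolt shear governs)

Bolt shear: A_b = π·0.875²/4 = 0.6013 in²; R_n = 54 × 0.6013 × 2 × 1 = 64.94 kips → 0.75 × 64.94 = 48.7 kips.
Bearing: edge l_c = 1.531, r_n = 89.58 kips; interior l_c = 1.562, r_n = 91.41 kips; R_n = 89.58 + 1·91.41 = 181 kips → 136 kips.
Block shear: A_gv = 3.375, A_nv = 2.25, A_nt = 0.8438 in²; R_n = min(0.6F_uA_nv, 0.6F_yA_gv) + U_bs·F_u·A_nt = 142.6 kips → 107 kips.
Bolt shear governs: 48.7 kips.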